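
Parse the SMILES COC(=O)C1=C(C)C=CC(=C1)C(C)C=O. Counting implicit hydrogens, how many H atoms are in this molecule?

Walk through each heavy atom and fill implicit hydrogens from standard valence (C 4, N 3, O 2, S 2, halogen 1):
  atom 1: C, bond orders sum to 1 (valence 4) → 3 H
  atom 2: O, bond orders sum to 2 (valence 2) → 0 H
  atom 3: C, bond orders sum to 4 (valence 4) → 0 H
  atom 4: O, bond orders sum to 2 (valence 2) → 0 H
  atom 5: C, bond orders sum to 4 (valence 4) → 0 H
  atom 6: C, bond orders sum to 4 (valence 4) → 0 H
  atom 7: C, bond orders sum to 1 (valence 4) → 3 H
  atom 8: C, bond orders sum to 3 (valence 4) → 1 H
  atom 9: C, bond orders sum to 3 (valence 4) → 1 H
  atom 10: C, bond orders sum to 4 (valence 4) → 0 H
  atom 11: C, bond orders sum to 3 (valence 4) → 1 H
  atom 12: C, bond orders sum to 3 (valence 4) → 1 H
  atom 13: C, bond orders sum to 1 (valence 4) → 3 H
  atom 14: C, bond orders sum to 3 (valence 4) → 1 H
  atom 15: O, bond orders sum to 2 (valence 2) → 0 H
Total hydrogens: 14.

14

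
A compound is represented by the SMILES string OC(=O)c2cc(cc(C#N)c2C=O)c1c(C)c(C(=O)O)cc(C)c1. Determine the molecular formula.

Walk through each heavy atom and fill implicit hydrogens from standard valence (C 4, N 3, O 2, S 2, halogen 1); for lowercase aromatic atoms, an aromatic c carries 1 H when it has two neighbours and 0 H with three, and aromatic n carries 0 H:
  atom 1: O, bond orders sum to 1 (valence 2) → 1 H
  atom 2: C, bond orders sum to 4 (valence 4) → 0 H
  atom 3: O, bond orders sum to 2 (valence 2) → 0 H
  atom 4: aromatic c, 3 neighbours → 0 H
  atom 5: aromatic c, 2 neighbours → 1 H
  atom 6: aromatic c, 3 neighbours → 0 H
  atom 7: aromatic c, 2 neighbours → 1 H
  atom 8: aromatic c, 3 neighbours → 0 H
  atom 9: C, bond orders sum to 4 (valence 4) → 0 H
  atom 10: N, bond orders sum to 3 (valence 3) → 0 H
  atom 11: aromatic c, 3 neighbours → 0 H
  atom 12: C, bond orders sum to 3 (valence 4) → 1 H
  atom 13: O, bond orders sum to 2 (valence 2) → 0 H
  atom 14: aromatic c, 3 neighbours → 0 H
  atom 15: aromatic c, 3 neighbours → 0 H
  atom 16: C, bond orders sum to 1 (valence 4) → 3 H
  atom 17: aromatic c, 3 neighbours → 0 H
  atom 18: C, bond orders sum to 4 (valence 4) → 0 H
  atom 19: O, bond orders sum to 2 (valence 2) → 0 H
  atom 20: O, bond orders sum to 1 (valence 2) → 1 H
  atom 21: aromatic c, 2 neighbours → 1 H
  atom 22: aromatic c, 3 neighbours → 0 H
  atom 23: C, bond orders sum to 1 (valence 4) → 3 H
  atom 24: aromatic c, 2 neighbours → 1 H
Totals → C:18, H:13, N:1, O:5.

C18H13NO5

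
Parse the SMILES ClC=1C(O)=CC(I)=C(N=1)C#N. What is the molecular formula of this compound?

Walk through each heavy atom and fill implicit hydrogens from standard valence (C 4, N 3, O 2, S 2, halogen 1):
  atom 1: Cl (halogen, monovalent) → 0 H
  atom 2: C, bond orders sum to 4 (valence 4) → 0 H
  atom 3: C, bond orders sum to 4 (valence 4) → 0 H
  atom 4: O, bond orders sum to 1 (valence 2) → 1 H
  atom 5: C, bond orders sum to 3 (valence 4) → 1 H
  atom 6: C, bond orders sum to 4 (valence 4) → 0 H
  atom 7: I (halogen, monovalent) → 0 H
  atom 8: C, bond orders sum to 4 (valence 4) → 0 H
  atom 9: N, bond orders sum to 3 (valence 3) → 0 H
  atom 10: C, bond orders sum to 4 (valence 4) → 0 H
  atom 11: N, bond orders sum to 3 (valence 3) → 0 H
Totals → C:6, H:2, Cl:1, I:1, N:2, O:1.

C6H2ClIN2O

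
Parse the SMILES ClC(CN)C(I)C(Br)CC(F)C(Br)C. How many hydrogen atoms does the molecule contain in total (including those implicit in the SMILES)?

Walk through each heavy atom and fill implicit hydrogens from standard valence (C 4, N 3, O 2, S 2, halogen 1):
  atom 1: Cl (halogen, monovalent) → 0 H
  atom 2: C, bond orders sum to 3 (valence 4) → 1 H
  atom 3: C, bond orders sum to 2 (valence 4) → 2 H
  atom 4: N, bond orders sum to 1 (valence 3) → 2 H
  atom 5: C, bond orders sum to 3 (valence 4) → 1 H
  atom 6: I (halogen, monovalent) → 0 H
  atom 7: C, bond orders sum to 3 (valence 4) → 1 H
  atom 8: Br (halogen, monovalent) → 0 H
  atom 9: C, bond orders sum to 2 (valence 4) → 2 H
  atom 10: C, bond orders sum to 3 (valence 4) → 1 H
  atom 11: F (halogen, monovalent) → 0 H
  atom 12: C, bond orders sum to 3 (valence 4) → 1 H
  atom 13: Br (halogen, monovalent) → 0 H
  atom 14: C, bond orders sum to 1 (valence 4) → 3 H
Total hydrogens: 14.

14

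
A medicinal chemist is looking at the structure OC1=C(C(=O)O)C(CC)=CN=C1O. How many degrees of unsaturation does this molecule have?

5

Molecular formula: C8H9NO4.
DoU = (2C + 2 + N − H − X) / 2, where X is the halogen count and O/S are ignored.
    = (2·8 + 2 + 1 − 9 − 0) / 2 = 10 / 2 = 5.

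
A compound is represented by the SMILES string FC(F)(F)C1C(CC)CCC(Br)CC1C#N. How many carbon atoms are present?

Count every carbon token in the SMILES (each C, including those in ring-closure positions and inside branches).
Carbon count: 11.

11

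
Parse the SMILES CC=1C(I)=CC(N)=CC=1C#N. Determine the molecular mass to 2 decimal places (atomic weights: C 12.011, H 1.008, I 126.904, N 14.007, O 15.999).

258.06 g/mol

First, the molecular formula is C8H7IN2 (counting implicit H from valence).
  C: 8 × 12.011 = 96.088
  H: 7 × 1.008 = 7.056
  I: 1 × 126.904 = 126.904
  N: 2 × 14.007 = 28.014
Sum: 8×12.011 + 7×1.008 + 1×126.904 + 2×14.007 = 258.062 → 258.06 g/mol.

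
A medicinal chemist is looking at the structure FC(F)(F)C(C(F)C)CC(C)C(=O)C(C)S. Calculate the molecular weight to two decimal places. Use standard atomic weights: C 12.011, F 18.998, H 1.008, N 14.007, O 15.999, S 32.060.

260.29 g/mol

First, the molecular formula is C10H16F4OS (counting implicit H from valence).
  C: 10 × 12.011 = 120.110
  F: 4 × 18.998 = 75.992
  H: 16 × 1.008 = 16.128
  O: 1 × 15.999 = 15.999
  S: 1 × 32.060 = 32.060
Sum: 10×12.011 + 4×18.998 + 16×1.008 + 1×15.999 + 1×32.060 = 260.289 → 260.29 g/mol.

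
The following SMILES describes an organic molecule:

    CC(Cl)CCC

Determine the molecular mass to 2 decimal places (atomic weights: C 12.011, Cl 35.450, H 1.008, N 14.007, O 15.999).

106.59 g/mol

First, the molecular formula is C5H11Cl (counting implicit H from valence).
  C: 5 × 12.011 = 60.055
  Cl: 1 × 35.450 = 35.450
  H: 11 × 1.008 = 11.088
Sum: 5×12.011 + 1×35.450 + 11×1.008 = 106.593 → 106.59 g/mol.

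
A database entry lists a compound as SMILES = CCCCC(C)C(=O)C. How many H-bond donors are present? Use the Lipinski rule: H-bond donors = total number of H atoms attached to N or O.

0

Donors: find every N or O and count the H atoms it carries.
  atom 8 (O): bond orders sum to 2 → 0 H
Lipinski HBD = 0.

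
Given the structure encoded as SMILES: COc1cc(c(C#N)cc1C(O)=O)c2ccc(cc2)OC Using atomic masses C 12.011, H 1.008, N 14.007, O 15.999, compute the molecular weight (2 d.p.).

283.28 g/mol

First, the molecular formula is C16H13NO4 (counting implicit H from valence).
  C: 16 × 12.011 = 192.176
  H: 13 × 1.008 = 13.104
  N: 1 × 14.007 = 14.007
  O: 4 × 15.999 = 63.996
Sum: 16×12.011 + 13×1.008 + 1×14.007 + 4×15.999 = 283.283 → 283.28 g/mol.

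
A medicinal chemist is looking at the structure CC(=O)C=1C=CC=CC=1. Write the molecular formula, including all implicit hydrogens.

C8H8O

Walk through each heavy atom and fill implicit hydrogens from standard valence (C 4, N 3, O 2, S 2, halogen 1):
  atom 1: C, bond orders sum to 1 (valence 4) → 3 H
  atom 2: C, bond orders sum to 4 (valence 4) → 0 H
  atom 3: O, bond orders sum to 2 (valence 2) → 0 H
  atom 4: C, bond orders sum to 4 (valence 4) → 0 H
  atom 5: C, bond orders sum to 3 (valence 4) → 1 H
  atom 6: C, bond orders sum to 3 (valence 4) → 1 H
  atom 7: C, bond orders sum to 3 (valence 4) → 1 H
  atom 8: C, bond orders sum to 3 (valence 4) → 1 H
  atom 9: C, bond orders sum to 3 (valence 4) → 1 H
Totals → C:8, H:8, O:1.
In Hill order: C8H8O.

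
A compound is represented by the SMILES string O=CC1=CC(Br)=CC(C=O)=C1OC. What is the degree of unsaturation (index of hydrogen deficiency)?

Molecular formula: C9H7BrO3.
DoU = (2C + 2 + N − H − X) / 2, where X is the halogen count and O/S are ignored.
    = (2·9 + 2 + 0 − 7 − 1) / 2 = 12 / 2 = 6.

6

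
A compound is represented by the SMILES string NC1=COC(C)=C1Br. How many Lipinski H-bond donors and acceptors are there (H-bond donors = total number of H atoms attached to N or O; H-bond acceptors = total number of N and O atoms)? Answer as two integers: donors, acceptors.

2, 2

Donors: find every N or O and count the H atoms it carries.
  atom 1 (N): bond orders sum to 1 → 2 H
  atom 4 (O): bond orders sum to 2 → 0 H
Lipinski HBD = 2.
Acceptors: N atoms = 1, O atoms = 1 → HBA = 2.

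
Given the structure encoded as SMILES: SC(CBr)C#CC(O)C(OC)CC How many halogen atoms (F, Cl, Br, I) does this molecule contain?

1

Halogen atoms appear at heavy-atom position 4 (1×Br).
Other groups present: 1 alkyne, 1 ether, 1 hydroxyl, 1 thiol.
Halogen count: 1.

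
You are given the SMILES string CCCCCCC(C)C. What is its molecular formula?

C9H20

Walk through each heavy atom and fill implicit hydrogens from standard valence (C 4, N 3, O 2, S 2, halogen 1):
  atom 1: C, bond orders sum to 1 (valence 4) → 3 H
  atom 2: C, bond orders sum to 2 (valence 4) → 2 H
  atom 3: C, bond orders sum to 2 (valence 4) → 2 H
  atom 4: C, bond orders sum to 2 (valence 4) → 2 H
  atom 5: C, bond orders sum to 2 (valence 4) → 2 H
  atom 6: C, bond orders sum to 2 (valence 4) → 2 H
  atom 7: C, bond orders sum to 3 (valence 4) → 1 H
  atom 8: C, bond orders sum to 1 (valence 4) → 3 H
  atom 9: C, bond orders sum to 1 (valence 4) → 3 H
Totals → C:9, H:20.
In Hill order: C9H20.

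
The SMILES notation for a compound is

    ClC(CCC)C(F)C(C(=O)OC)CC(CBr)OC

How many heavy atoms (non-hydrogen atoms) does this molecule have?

Every atom symbol written in the SMILES (organic subset) is one heavy atom; implicit H are not written.
Heavy atoms by element → Br:1, C:12, Cl:1, F:1, O:3.
Total: 18.

18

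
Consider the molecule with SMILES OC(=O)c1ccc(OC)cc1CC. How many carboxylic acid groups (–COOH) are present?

The carboxylic acid motif appears at heavy-atom position 2 in the SMILES.
Other groups present: 1 ether.
Carboxylic acid count: 1.

1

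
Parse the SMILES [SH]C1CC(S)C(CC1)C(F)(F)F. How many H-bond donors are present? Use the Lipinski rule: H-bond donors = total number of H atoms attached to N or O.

0

Donors: find every N or O and count the H atoms it carries.
  (no N or O atoms present)
Lipinski HBD = 0.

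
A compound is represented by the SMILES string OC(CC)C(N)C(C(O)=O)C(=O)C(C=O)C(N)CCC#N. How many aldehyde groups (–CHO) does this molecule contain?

The aldehyde motif appears at heavy-atom position 14 in the SMILES.
Other groups present: 1 carboxylic acid, 1 hydroxyl, 1 ketone, 1 nitrile, 2 primary amine.
Aldehyde count: 1.

1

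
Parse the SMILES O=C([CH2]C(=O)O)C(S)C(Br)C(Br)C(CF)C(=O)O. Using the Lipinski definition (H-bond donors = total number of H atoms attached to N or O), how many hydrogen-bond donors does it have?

2

Donors: find every N or O and count the H atoms it carries.
  atom 1 (O): bond orders sum to 2 → 0 H
  atom 5 (O): bond orders sum to 2 → 0 H
  atom 6 (O): bond orders sum to 1 → 1 H
  atom 17 (O): bond orders sum to 2 → 0 H
  atom 18 (O): bond orders sum to 1 → 1 H
Lipinski HBD = 2.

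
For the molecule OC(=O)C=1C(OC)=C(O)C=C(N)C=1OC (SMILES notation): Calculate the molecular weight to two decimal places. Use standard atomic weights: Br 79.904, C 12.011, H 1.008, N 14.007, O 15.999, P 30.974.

First, the molecular formula is C9H11NO5 (counting implicit H from valence).
  C: 9 × 12.011 = 108.099
  H: 11 × 1.008 = 11.088
  N: 1 × 14.007 = 14.007
  O: 5 × 15.999 = 79.995
Sum: 9×12.011 + 11×1.008 + 1×14.007 + 5×15.999 = 213.189 → 213.19 g/mol.

213.19 g/mol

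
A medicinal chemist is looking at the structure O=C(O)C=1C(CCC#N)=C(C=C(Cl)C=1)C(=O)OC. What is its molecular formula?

C12H10ClNO4

Walk through each heavy atom and fill implicit hydrogens from standard valence (C 4, N 3, O 2, S 2, halogen 1):
  atom 1: O, bond orders sum to 2 (valence 2) → 0 H
  atom 2: C, bond orders sum to 4 (valence 4) → 0 H
  atom 3: O, bond orders sum to 1 (valence 2) → 1 H
  atom 4: C, bond orders sum to 4 (valence 4) → 0 H
  atom 5: C, bond orders sum to 4 (valence 4) → 0 H
  atom 6: C, bond orders sum to 2 (valence 4) → 2 H
  atom 7: C, bond orders sum to 2 (valence 4) → 2 H
  atom 8: C, bond orders sum to 4 (valence 4) → 0 H
  atom 9: N, bond orders sum to 3 (valence 3) → 0 H
  atom 10: C, bond orders sum to 4 (valence 4) → 0 H
  atom 11: C, bond orders sum to 3 (valence 4) → 1 H
  atom 12: C, bond orders sum to 4 (valence 4) → 0 H
  atom 13: Cl (halogen, monovalent) → 0 H
  atom 14: C, bond orders sum to 3 (valence 4) → 1 H
  atom 15: C, bond orders sum to 4 (valence 4) → 0 H
  atom 16: O, bond orders sum to 2 (valence 2) → 0 H
  atom 17: O, bond orders sum to 2 (valence 2) → 0 H
  atom 18: C, bond orders sum to 1 (valence 4) → 3 H
Totals → C:12, H:10, Cl:1, N:1, O:4.
In Hill order: C12H10ClNO4.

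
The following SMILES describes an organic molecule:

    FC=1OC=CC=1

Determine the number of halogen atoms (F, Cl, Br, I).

Halogen atoms appear at heavy-atom position 1 (1×F).
Halogen count: 1.

1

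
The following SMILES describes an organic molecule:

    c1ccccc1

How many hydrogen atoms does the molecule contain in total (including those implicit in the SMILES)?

Walk through each heavy atom and fill implicit hydrogens from standard valence (C 4, N 3, O 2, S 2, halogen 1); for lowercase aromatic atoms, an aromatic c carries 1 H when it has two neighbours and 0 H with three, and aromatic n carries 0 H:
  atom 1: aromatic c, 2 neighbours → 1 H
  atom 2: aromatic c, 2 neighbours → 1 H
  atom 3: aromatic c, 2 neighbours → 1 H
  atom 4: aromatic c, 2 neighbours → 1 H
  atom 5: aromatic c, 2 neighbours → 1 H
  atom 6: aromatic c, 2 neighbours → 1 H
Total hydrogens: 6.

6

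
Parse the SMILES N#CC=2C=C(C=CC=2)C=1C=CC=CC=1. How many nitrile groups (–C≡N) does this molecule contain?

1

The nitrile motif appears at heavy-atom position 2 in the SMILES.
Nitrile count: 1.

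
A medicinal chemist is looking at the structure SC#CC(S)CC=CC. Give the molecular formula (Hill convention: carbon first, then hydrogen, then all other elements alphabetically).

Walk through each heavy atom and fill implicit hydrogens from standard valence (C 4, N 3, O 2, S 2, halogen 1):
  atom 1: S, bond orders sum to 1 (valence 2) → 1 H
  atom 2: C, bond orders sum to 4 (valence 4) → 0 H
  atom 3: C, bond orders sum to 4 (valence 4) → 0 H
  atom 4: C, bond orders sum to 3 (valence 4) → 1 H
  atom 5: S, bond orders sum to 1 (valence 2) → 1 H
  atom 6: C, bond orders sum to 2 (valence 4) → 2 H
  atom 7: C, bond orders sum to 3 (valence 4) → 1 H
  atom 8: C, bond orders sum to 3 (valence 4) → 1 H
  atom 9: C, bond orders sum to 1 (valence 4) → 3 H
Totals → C:7, H:10, S:2.
In Hill order: C7H10S2.

C7H10S2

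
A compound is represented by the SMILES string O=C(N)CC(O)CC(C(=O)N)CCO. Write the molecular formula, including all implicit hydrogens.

Walk through each heavy atom and fill implicit hydrogens from standard valence (C 4, N 3, O 2, S 2, halogen 1):
  atom 1: O, bond orders sum to 2 (valence 2) → 0 H
  atom 2: C, bond orders sum to 4 (valence 4) → 0 H
  atom 3: N, bond orders sum to 1 (valence 3) → 2 H
  atom 4: C, bond orders sum to 2 (valence 4) → 2 H
  atom 5: C, bond orders sum to 3 (valence 4) → 1 H
  atom 6: O, bond orders sum to 1 (valence 2) → 1 H
  atom 7: C, bond orders sum to 2 (valence 4) → 2 H
  atom 8: C, bond orders sum to 3 (valence 4) → 1 H
  atom 9: C, bond orders sum to 4 (valence 4) → 0 H
  atom 10: O, bond orders sum to 2 (valence 2) → 0 H
  atom 11: N, bond orders sum to 1 (valence 3) → 2 H
  atom 12: C, bond orders sum to 2 (valence 4) → 2 H
  atom 13: C, bond orders sum to 2 (valence 4) → 2 H
  atom 14: O, bond orders sum to 1 (valence 2) → 1 H
Totals → C:8, H:16, N:2, O:4.
In Hill order: C8H16N2O4.

C8H16N2O4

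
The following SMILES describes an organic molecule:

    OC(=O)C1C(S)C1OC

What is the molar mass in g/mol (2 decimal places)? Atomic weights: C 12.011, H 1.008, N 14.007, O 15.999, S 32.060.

148.18 g/mol

First, the molecular formula is C5H8O3S (counting implicit H from valence).
  C: 5 × 12.011 = 60.055
  H: 8 × 1.008 = 8.064
  O: 3 × 15.999 = 47.997
  S: 1 × 32.060 = 32.060
Sum: 5×12.011 + 8×1.008 + 3×15.999 + 1×32.060 = 148.176 → 148.18 g/mol.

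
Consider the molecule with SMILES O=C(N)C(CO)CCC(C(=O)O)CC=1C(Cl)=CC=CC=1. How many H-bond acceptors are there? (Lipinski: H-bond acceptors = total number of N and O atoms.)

N atoms: 1; O atoms: 4.
Lipinski HBA = 1 + 4 = 5.

5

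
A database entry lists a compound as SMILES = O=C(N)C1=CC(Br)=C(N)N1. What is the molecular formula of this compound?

Walk through each heavy atom and fill implicit hydrogens from standard valence (C 4, N 3, O 2, S 2, halogen 1):
  atom 1: O, bond orders sum to 2 (valence 2) → 0 H
  atom 2: C, bond orders sum to 4 (valence 4) → 0 H
  atom 3: N, bond orders sum to 1 (valence 3) → 2 H
  atom 4: C, bond orders sum to 4 (valence 4) → 0 H
  atom 5: C, bond orders sum to 3 (valence 4) → 1 H
  atom 6: C, bond orders sum to 4 (valence 4) → 0 H
  atom 7: Br (halogen, monovalent) → 0 H
  atom 8: C, bond orders sum to 4 (valence 4) → 0 H
  atom 9: N, bond orders sum to 1 (valence 3) → 2 H
  atom 10: N, bond orders sum to 2 (valence 3) → 1 H
Totals → C:5, H:6, Br:1, N:3, O:1.
In Hill order: C5H6BrN3O.

C5H6BrN3O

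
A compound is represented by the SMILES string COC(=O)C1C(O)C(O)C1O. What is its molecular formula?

Walk through each heavy atom and fill implicit hydrogens from standard valence (C 4, N 3, O 2, S 2, halogen 1):
  atom 1: C, bond orders sum to 1 (valence 4) → 3 H
  atom 2: O, bond orders sum to 2 (valence 2) → 0 H
  atom 3: C, bond orders sum to 4 (valence 4) → 0 H
  atom 4: O, bond orders sum to 2 (valence 2) → 0 H
  atom 5: C, bond orders sum to 3 (valence 4) → 1 H
  atom 6: C, bond orders sum to 3 (valence 4) → 1 H
  atom 7: O, bond orders sum to 1 (valence 2) → 1 H
  atom 8: C, bond orders sum to 3 (valence 4) → 1 H
  atom 9: O, bond orders sum to 1 (valence 2) → 1 H
  atom 10: C, bond orders sum to 3 (valence 4) → 1 H
  atom 11: O, bond orders sum to 1 (valence 2) → 1 H
Totals → C:6, H:10, O:5.

C6H10O5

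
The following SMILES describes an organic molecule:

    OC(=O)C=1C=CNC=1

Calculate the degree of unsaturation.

4

Degree of unsaturation = (number of rings) + (number of π bonds).
Ring closures in the SMILES: 1.
π bonds: 3 double bonds (each 1 DoU) → 3 DoU from unsaturation.
Total DoU = 1 + 3 = 4.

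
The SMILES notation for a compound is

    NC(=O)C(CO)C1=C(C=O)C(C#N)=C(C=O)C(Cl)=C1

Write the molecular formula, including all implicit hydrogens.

Walk through each heavy atom and fill implicit hydrogens from standard valence (C 4, N 3, O 2, S 2, halogen 1):
  atom 1: N, bond orders sum to 1 (valence 3) → 2 H
  atom 2: C, bond orders sum to 4 (valence 4) → 0 H
  atom 3: O, bond orders sum to 2 (valence 2) → 0 H
  atom 4: C, bond orders sum to 3 (valence 4) → 1 H
  atom 5: C, bond orders sum to 2 (valence 4) → 2 H
  atom 6: O, bond orders sum to 1 (valence 2) → 1 H
  atom 7: C, bond orders sum to 4 (valence 4) → 0 H
  atom 8: C, bond orders sum to 4 (valence 4) → 0 H
  atom 9: C, bond orders sum to 3 (valence 4) → 1 H
  atom 10: O, bond orders sum to 2 (valence 2) → 0 H
  atom 11: C, bond orders sum to 4 (valence 4) → 0 H
  atom 12: C, bond orders sum to 4 (valence 4) → 0 H
  atom 13: N, bond orders sum to 3 (valence 3) → 0 H
  atom 14: C, bond orders sum to 4 (valence 4) → 0 H
  atom 15: C, bond orders sum to 3 (valence 4) → 1 H
  atom 16: O, bond orders sum to 2 (valence 2) → 0 H
  atom 17: C, bond orders sum to 4 (valence 4) → 0 H
  atom 18: Cl (halogen, monovalent) → 0 H
  atom 19: C, bond orders sum to 3 (valence 4) → 1 H
Totals → C:12, H:9, Cl:1, N:2, O:4.

C12H9ClN2O4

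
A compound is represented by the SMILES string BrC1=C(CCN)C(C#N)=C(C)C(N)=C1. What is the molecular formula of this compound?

Walk through each heavy atom and fill implicit hydrogens from standard valence (C 4, N 3, O 2, S 2, halogen 1):
  atom 1: Br (halogen, monovalent) → 0 H
  atom 2: C, bond orders sum to 4 (valence 4) → 0 H
  atom 3: C, bond orders sum to 4 (valence 4) → 0 H
  atom 4: C, bond orders sum to 2 (valence 4) → 2 H
  atom 5: C, bond orders sum to 2 (valence 4) → 2 H
  atom 6: N, bond orders sum to 1 (valence 3) → 2 H
  atom 7: C, bond orders sum to 4 (valence 4) → 0 H
  atom 8: C, bond orders sum to 4 (valence 4) → 0 H
  atom 9: N, bond orders sum to 3 (valence 3) → 0 H
  atom 10: C, bond orders sum to 4 (valence 4) → 0 H
  atom 11: C, bond orders sum to 1 (valence 4) → 3 H
  atom 12: C, bond orders sum to 4 (valence 4) → 0 H
  atom 13: N, bond orders sum to 1 (valence 3) → 2 H
  atom 14: C, bond orders sum to 3 (valence 4) → 1 H
Totals → C:10, H:12, Br:1, N:3.

C10H12BrN3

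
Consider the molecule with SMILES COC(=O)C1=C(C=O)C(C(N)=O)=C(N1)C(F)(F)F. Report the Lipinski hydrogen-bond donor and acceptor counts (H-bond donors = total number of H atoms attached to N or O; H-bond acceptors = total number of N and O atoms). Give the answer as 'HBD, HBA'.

3, 6

Donors: find every N or O and count the H atoms it carries.
  atom 2 (O): bond orders sum to 2 → 0 H
  atom 4 (O): bond orders sum to 2 → 0 H
  atom 8 (O): bond orders sum to 2 → 0 H
  atom 11 (N): bond orders sum to 1 → 2 H
  atom 12 (O): bond orders sum to 2 → 0 H
  atom 14 (N): bond orders sum to 2 → 1 H
Lipinski HBD = 3.
Acceptors: N atoms = 2, O atoms = 4 → HBA = 6.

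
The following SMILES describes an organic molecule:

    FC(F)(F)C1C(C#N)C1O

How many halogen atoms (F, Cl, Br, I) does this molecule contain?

3

Halogen atoms appear at heavy-atom positions 1, 3, 4 (3×F).
Other groups present: 1 hydroxyl, 1 nitrile.
Halogen count: 3.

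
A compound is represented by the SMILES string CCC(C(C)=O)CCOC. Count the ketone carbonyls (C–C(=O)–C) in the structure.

The ketone motif appears at heavy-atom position 4 in the SMILES.
Other groups present: 1 ether.
Ketone count: 1.

1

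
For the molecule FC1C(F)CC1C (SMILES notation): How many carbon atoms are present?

5

Count every carbon token in the SMILES (each C, including those in ring-closure positions and inside branches).
Carbon count: 5.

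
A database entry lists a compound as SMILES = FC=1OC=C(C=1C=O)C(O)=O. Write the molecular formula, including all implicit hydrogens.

C6H3FO4

Walk through each heavy atom and fill implicit hydrogens from standard valence (C 4, N 3, O 2, S 2, halogen 1):
  atom 1: F (halogen, monovalent) → 0 H
  atom 2: C, bond orders sum to 4 (valence 4) → 0 H
  atom 3: O, bond orders sum to 2 (valence 2) → 0 H
  atom 4: C, bond orders sum to 3 (valence 4) → 1 H
  atom 5: C, bond orders sum to 4 (valence 4) → 0 H
  atom 6: C, bond orders sum to 4 (valence 4) → 0 H
  atom 7: C, bond orders sum to 3 (valence 4) → 1 H
  atom 8: O, bond orders sum to 2 (valence 2) → 0 H
  atom 9: C, bond orders sum to 4 (valence 4) → 0 H
  atom 10: O, bond orders sum to 1 (valence 2) → 1 H
  atom 11: O, bond orders sum to 2 (valence 2) → 0 H
Totals → C:6, H:3, F:1, O:4.
In Hill order: C6H3FO4.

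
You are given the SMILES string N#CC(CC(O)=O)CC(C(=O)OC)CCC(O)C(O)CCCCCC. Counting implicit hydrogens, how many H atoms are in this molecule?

31

Walk through each heavy atom and fill implicit hydrogens from standard valence (C 4, N 3, O 2, S 2, halogen 1):
  atom 1: N, bond orders sum to 3 (valence 3) → 0 H
  atom 2: C, bond orders sum to 4 (valence 4) → 0 H
  atom 3: C, bond orders sum to 3 (valence 4) → 1 H
  atom 4: C, bond orders sum to 2 (valence 4) → 2 H
  atom 5: C, bond orders sum to 4 (valence 4) → 0 H
  atom 6: O, bond orders sum to 1 (valence 2) → 1 H
  atom 7: O, bond orders sum to 2 (valence 2) → 0 H
  atom 8: C, bond orders sum to 2 (valence 4) → 2 H
  atom 9: C, bond orders sum to 3 (valence 4) → 1 H
  atom 10: C, bond orders sum to 4 (valence 4) → 0 H
  atom 11: O, bond orders sum to 2 (valence 2) → 0 H
  atom 12: O, bond orders sum to 2 (valence 2) → 0 H
  atom 13: C, bond orders sum to 1 (valence 4) → 3 H
  atom 14: C, bond orders sum to 2 (valence 4) → 2 H
  atom 15: C, bond orders sum to 2 (valence 4) → 2 H
  atom 16: C, bond orders sum to 3 (valence 4) → 1 H
  atom 17: O, bond orders sum to 1 (valence 2) → 1 H
  atom 18: C, bond orders sum to 3 (valence 4) → 1 H
  atom 19: O, bond orders sum to 1 (valence 2) → 1 H
  atom 20: C, bond orders sum to 2 (valence 4) → 2 H
  atom 21: C, bond orders sum to 2 (valence 4) → 2 H
  atom 22: C, bond orders sum to 2 (valence 4) → 2 H
  atom 23: C, bond orders sum to 2 (valence 4) → 2 H
  atom 24: C, bond orders sum to 2 (valence 4) → 2 H
  atom 25: C, bond orders sum to 1 (valence 4) → 3 H
Total hydrogens: 31.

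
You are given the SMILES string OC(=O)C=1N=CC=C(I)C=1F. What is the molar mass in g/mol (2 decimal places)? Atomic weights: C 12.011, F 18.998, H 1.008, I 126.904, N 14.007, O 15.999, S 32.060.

First, the molecular formula is C6H3FINO2 (counting implicit H from valence).
  C: 6 × 12.011 = 72.066
  F: 1 × 18.998 = 18.998
  H: 3 × 1.008 = 3.024
  I: 1 × 126.904 = 126.904
  N: 1 × 14.007 = 14.007
  O: 2 × 15.999 = 31.998
Sum: 6×12.011 + 1×18.998 + 3×1.008 + 1×126.904 + 1×14.007 + 2×15.999 = 266.997 → 267.00 g/mol.

267.00 g/mol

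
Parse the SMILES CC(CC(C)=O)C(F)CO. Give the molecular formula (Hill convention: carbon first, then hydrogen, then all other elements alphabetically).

Walk through each heavy atom and fill implicit hydrogens from standard valence (C 4, N 3, O 2, S 2, halogen 1):
  atom 1: C, bond orders sum to 1 (valence 4) → 3 H
  atom 2: C, bond orders sum to 3 (valence 4) → 1 H
  atom 3: C, bond orders sum to 2 (valence 4) → 2 H
  atom 4: C, bond orders sum to 4 (valence 4) → 0 H
  atom 5: C, bond orders sum to 1 (valence 4) → 3 H
  atom 6: O, bond orders sum to 2 (valence 2) → 0 H
  atom 7: C, bond orders sum to 3 (valence 4) → 1 H
  atom 8: F (halogen, monovalent) → 0 H
  atom 9: C, bond orders sum to 2 (valence 4) → 2 H
  atom 10: O, bond orders sum to 1 (valence 2) → 1 H
Totals → C:7, H:13, F:1, O:2.

C7H13FO2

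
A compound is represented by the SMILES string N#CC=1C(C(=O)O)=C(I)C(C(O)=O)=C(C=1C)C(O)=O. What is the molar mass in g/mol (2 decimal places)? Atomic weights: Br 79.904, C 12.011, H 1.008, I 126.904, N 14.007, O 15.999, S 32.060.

First, the molecular formula is C11H6INO6 (counting implicit H from valence).
  C: 11 × 12.011 = 132.121
  H: 6 × 1.008 = 6.048
  I: 1 × 126.904 = 126.904
  N: 1 × 14.007 = 14.007
  O: 6 × 15.999 = 95.994
Sum: 11×12.011 + 6×1.008 + 1×126.904 + 1×14.007 + 6×15.999 = 375.074 → 375.07 g/mol.

375.07 g/mol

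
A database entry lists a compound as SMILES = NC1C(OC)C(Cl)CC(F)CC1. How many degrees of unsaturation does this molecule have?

Degree of unsaturation = (number of rings) + (number of π bonds).
Ring closures in the SMILES: 1.
π bonds: none → 0 DoU from unsaturation.
Total DoU = 1 + 0 = 1.

1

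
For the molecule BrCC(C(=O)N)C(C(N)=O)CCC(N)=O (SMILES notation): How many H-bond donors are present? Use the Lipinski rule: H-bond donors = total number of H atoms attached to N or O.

6

Donors: find every N or O and count the H atoms it carries.
  atom 5 (O): bond orders sum to 2 → 0 H
  atom 6 (N): bond orders sum to 1 → 2 H
  atom 9 (N): bond orders sum to 1 → 2 H
  atom 10 (O): bond orders sum to 2 → 0 H
  atom 14 (N): bond orders sum to 1 → 2 H
  atom 15 (O): bond orders sum to 2 → 0 H
Lipinski HBD = 6.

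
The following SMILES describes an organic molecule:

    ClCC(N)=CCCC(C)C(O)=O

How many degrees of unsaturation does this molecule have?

Degree of unsaturation = (number of rings) + (number of π bonds).
Ring closures in the SMILES: 0.
π bonds: 2 double bonds (each 1 DoU) → 2 DoU from unsaturation.
Total DoU = 0 + 2 = 2.

2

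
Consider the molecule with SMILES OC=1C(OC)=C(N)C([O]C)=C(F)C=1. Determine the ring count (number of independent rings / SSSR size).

1

In SMILES, each pair of matching ring-closure digits denotes one ring-closing bond; the number of such bonds equals the number of independent rings.
Ring-closure bonds here: 1.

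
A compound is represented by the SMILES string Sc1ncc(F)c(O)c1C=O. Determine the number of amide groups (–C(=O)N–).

0

Scan the SMILES for the amide motif — none present.
Groups that are present: 1 aldehyde, 1 hydroxyl, 1 thiol.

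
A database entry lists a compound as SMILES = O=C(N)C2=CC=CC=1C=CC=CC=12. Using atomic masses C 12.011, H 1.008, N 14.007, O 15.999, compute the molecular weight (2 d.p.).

171.20 g/mol

First, the molecular formula is C11H9NO (counting implicit H from valence).
  C: 11 × 12.011 = 132.121
  H: 9 × 1.008 = 9.072
  N: 1 × 14.007 = 14.007
  O: 1 × 15.999 = 15.999
Sum: 11×12.011 + 9×1.008 + 1×14.007 + 1×15.999 = 171.199 → 171.20 g/mol.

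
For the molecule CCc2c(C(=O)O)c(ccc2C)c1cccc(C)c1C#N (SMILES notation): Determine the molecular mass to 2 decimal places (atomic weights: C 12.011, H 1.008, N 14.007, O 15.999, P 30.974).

First, the molecular formula is C18H17NO2 (counting implicit H from valence).
  C: 18 × 12.011 = 216.198
  H: 17 × 1.008 = 17.136
  N: 1 × 14.007 = 14.007
  O: 2 × 15.999 = 31.998
Sum: 18×12.011 + 17×1.008 + 1×14.007 + 2×15.999 = 279.339 → 279.34 g/mol.

279.34 g/mol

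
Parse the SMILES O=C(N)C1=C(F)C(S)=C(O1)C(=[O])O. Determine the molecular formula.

Walk through each heavy atom and fill implicit hydrogens from standard valence (C 4, N 3, O 2, S 2, halogen 1):
  atom 1: O, bond orders sum to 2 (valence 2) → 0 H
  atom 2: C, bond orders sum to 4 (valence 4) → 0 H
  atom 3: N, bond orders sum to 1 (valence 3) → 2 H
  atom 4: C, bond orders sum to 4 (valence 4) → 0 H
  atom 5: C, bond orders sum to 4 (valence 4) → 0 H
  atom 6: F (halogen, monovalent) → 0 H
  atom 7: C, bond orders sum to 4 (valence 4) → 0 H
  atom 8: S, bond orders sum to 1 (valence 2) → 1 H
  atom 9: C, bond orders sum to 4 (valence 4) → 0 H
  atom 10: O, bond orders sum to 2 (valence 2) → 0 H
  atom 11: C, bond orders sum to 4 (valence 4) → 0 H
  atom 12: O with explicit H count 0
  atom 13: O, bond orders sum to 1 (valence 2) → 1 H
Totals → C:6, H:4, F:1, N:1, O:4, S:1.

C6H4FNO4S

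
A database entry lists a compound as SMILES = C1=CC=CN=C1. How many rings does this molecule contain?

In SMILES, each pair of matching ring-closure digits denotes one ring-closing bond; the number of such bonds equals the number of independent rings.
Ring-closure bonds here: 1.

1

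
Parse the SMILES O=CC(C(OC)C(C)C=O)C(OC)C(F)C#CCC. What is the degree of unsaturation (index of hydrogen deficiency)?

4

Degree of unsaturation = (number of rings) + (number of π bonds).
Ring closures in the SMILES: 0.
π bonds: 2 double bonds (each 1 DoU), 1 triple bond (each 2 DoU) → 4 DoU from unsaturation.
Total DoU = 0 + 4 = 4.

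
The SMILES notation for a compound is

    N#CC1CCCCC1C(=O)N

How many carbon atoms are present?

8

Count every carbon token in the SMILES (each C, including those in ring-closure positions and inside branches).
Carbon count: 8.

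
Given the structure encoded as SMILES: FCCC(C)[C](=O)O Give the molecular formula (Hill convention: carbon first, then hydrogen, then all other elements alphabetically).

C5H9FO2

Walk through each heavy atom and fill implicit hydrogens from standard valence (C 4, N 3, O 2, S 2, halogen 1):
  atom 1: F (halogen, monovalent) → 0 H
  atom 2: C, bond orders sum to 2 (valence 4) → 2 H
  atom 3: C, bond orders sum to 2 (valence 4) → 2 H
  atom 4: C, bond orders sum to 3 (valence 4) → 1 H
  atom 5: C, bond orders sum to 1 (valence 4) → 3 H
  atom 6: C with explicit H count 0
  atom 7: O, bond orders sum to 2 (valence 2) → 0 H
  atom 8: O, bond orders sum to 1 (valence 2) → 1 H
Totals → C:5, H:9, F:1, O:2.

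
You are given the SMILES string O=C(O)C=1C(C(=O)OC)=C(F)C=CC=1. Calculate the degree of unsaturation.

6

Molecular formula: C9H7FO4.
DoU = (2C + 2 + N − H − X) / 2, where X is the halogen count and O/S are ignored.
    = (2·9 + 2 + 0 − 7 − 1) / 2 = 12 / 2 = 6.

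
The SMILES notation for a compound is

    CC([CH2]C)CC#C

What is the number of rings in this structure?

0

In SMILES, each pair of matching ring-closure digits denotes one ring-closing bond; the number of such bonds equals the number of independent rings.
Ring-closure bonds here: 0.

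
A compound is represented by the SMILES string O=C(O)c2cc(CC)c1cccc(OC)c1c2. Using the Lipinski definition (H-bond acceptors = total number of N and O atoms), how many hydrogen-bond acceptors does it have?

N atoms: 0; O atoms: 3.
Lipinski HBA = 0 + 3 = 3.

3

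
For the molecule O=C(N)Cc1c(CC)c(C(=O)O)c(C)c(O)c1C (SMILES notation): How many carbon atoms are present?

Count every carbon token in the SMILES (each C, including those in ring-closure positions and inside branches).
Carbon count: 13.

13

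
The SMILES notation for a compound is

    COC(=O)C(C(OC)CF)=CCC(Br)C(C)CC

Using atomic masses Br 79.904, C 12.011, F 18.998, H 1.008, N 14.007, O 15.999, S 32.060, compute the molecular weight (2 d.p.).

325.22 g/mol

First, the molecular formula is C13H22BrFO3 (counting implicit H from valence).
  Br: 1 × 79.904 = 79.904
  C: 13 × 12.011 = 156.143
  F: 1 × 18.998 = 18.998
  H: 22 × 1.008 = 22.176
  O: 3 × 15.999 = 47.997
Sum: 1×79.904 + 13×12.011 + 1×18.998 + 22×1.008 + 3×15.999 = 325.218 → 325.22 g/mol.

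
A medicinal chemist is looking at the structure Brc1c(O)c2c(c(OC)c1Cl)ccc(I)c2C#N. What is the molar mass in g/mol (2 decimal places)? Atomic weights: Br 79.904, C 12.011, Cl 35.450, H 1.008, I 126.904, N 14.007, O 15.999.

438.44 g/mol

First, the molecular formula is C12H6BrClINO2 (counting implicit H from valence).
  Br: 1 × 79.904 = 79.904
  C: 12 × 12.011 = 144.132
  Cl: 1 × 35.450 = 35.450
  H: 6 × 1.008 = 6.048
  I: 1 × 126.904 = 126.904
  N: 1 × 14.007 = 14.007
  O: 2 × 15.999 = 31.998
Sum: 1×79.904 + 12×12.011 + 1×35.450 + 6×1.008 + 1×126.904 + 1×14.007 + 2×15.999 = 438.443 → 438.44 g/mol.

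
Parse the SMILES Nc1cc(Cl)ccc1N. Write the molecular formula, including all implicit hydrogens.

Walk through each heavy atom and fill implicit hydrogens from standard valence (C 4, N 3, O 2, S 2, halogen 1); for lowercase aromatic atoms, an aromatic c carries 1 H when it has two neighbours and 0 H with three, and aromatic n carries 0 H:
  atom 1: N, bond orders sum to 1 (valence 3) → 2 H
  atom 2: aromatic c, 3 neighbours → 0 H
  atom 3: aromatic c, 2 neighbours → 1 H
  atom 4: aromatic c, 3 neighbours → 0 H
  atom 5: Cl (halogen, monovalent) → 0 H
  atom 6: aromatic c, 2 neighbours → 1 H
  atom 7: aromatic c, 2 neighbours → 1 H
  atom 8: aromatic c, 3 neighbours → 0 H
  atom 9: N, bond orders sum to 1 (valence 3) → 2 H
Totals → C:6, H:7, Cl:1, N:2.
In Hill order: C6H7ClN2.

C6H7ClN2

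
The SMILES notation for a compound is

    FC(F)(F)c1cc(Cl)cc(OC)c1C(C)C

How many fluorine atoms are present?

3

Scan the SMILES for F atoms (remember two-letter symbols like Cl and Br are single atoms).
Fluorine count: 3.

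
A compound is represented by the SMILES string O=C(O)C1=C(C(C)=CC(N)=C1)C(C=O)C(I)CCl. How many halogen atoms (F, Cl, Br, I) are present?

Halogen atoms appear at heavy-atom positions 16, 18 (1×Cl, 1×I).
Other groups present: 1 aldehyde, 1 carboxylic acid, 1 primary amine.
Halogen count: 2.

2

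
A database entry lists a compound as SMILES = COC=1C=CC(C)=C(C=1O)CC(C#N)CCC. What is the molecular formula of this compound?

C14H19NO2

Walk through each heavy atom and fill implicit hydrogens from standard valence (C 4, N 3, O 2, S 2, halogen 1):
  atom 1: C, bond orders sum to 1 (valence 4) → 3 H
  atom 2: O, bond orders sum to 2 (valence 2) → 0 H
  atom 3: C, bond orders sum to 4 (valence 4) → 0 H
  atom 4: C, bond orders sum to 3 (valence 4) → 1 H
  atom 5: C, bond orders sum to 3 (valence 4) → 1 H
  atom 6: C, bond orders sum to 4 (valence 4) → 0 H
  atom 7: C, bond orders sum to 1 (valence 4) → 3 H
  atom 8: C, bond orders sum to 4 (valence 4) → 0 H
  atom 9: C, bond orders sum to 4 (valence 4) → 0 H
  atom 10: O, bond orders sum to 1 (valence 2) → 1 H
  atom 11: C, bond orders sum to 2 (valence 4) → 2 H
  atom 12: C, bond orders sum to 3 (valence 4) → 1 H
  atom 13: C, bond orders sum to 4 (valence 4) → 0 H
  atom 14: N, bond orders sum to 3 (valence 3) → 0 H
  atom 15: C, bond orders sum to 2 (valence 4) → 2 H
  atom 16: C, bond orders sum to 2 (valence 4) → 2 H
  atom 17: C, bond orders sum to 1 (valence 4) → 3 H
Totals → C:14, H:19, N:1, O:2.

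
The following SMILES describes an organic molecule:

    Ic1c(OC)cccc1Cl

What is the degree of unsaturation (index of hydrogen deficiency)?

Molecular formula: C7H6ClIO.
DoU = (2C + 2 + N − H − X) / 2, where X is the halogen count and O/S are ignored.
    = (2·7 + 2 + 0 − 6 − 2) / 2 = 8 / 2 = 4.

4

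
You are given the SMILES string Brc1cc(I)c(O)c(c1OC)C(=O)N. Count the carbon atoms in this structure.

Count every carbon token in the SMILES (each C, including those in ring-closure positions and inside branches).
Carbon count: 8.

8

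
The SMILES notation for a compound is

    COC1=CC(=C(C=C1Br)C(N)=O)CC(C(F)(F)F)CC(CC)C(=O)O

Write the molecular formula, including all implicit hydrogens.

C16H19BrF3NO4

Walk through each heavy atom and fill implicit hydrogens from standard valence (C 4, N 3, O 2, S 2, halogen 1):
  atom 1: C, bond orders sum to 1 (valence 4) → 3 H
  atom 2: O, bond orders sum to 2 (valence 2) → 0 H
  atom 3: C, bond orders sum to 4 (valence 4) → 0 H
  atom 4: C, bond orders sum to 3 (valence 4) → 1 H
  atom 5: C, bond orders sum to 4 (valence 4) → 0 H
  atom 6: C, bond orders sum to 4 (valence 4) → 0 H
  atom 7: C, bond orders sum to 3 (valence 4) → 1 H
  atom 8: C, bond orders sum to 4 (valence 4) → 0 H
  atom 9: Br (halogen, monovalent) → 0 H
  atom 10: C, bond orders sum to 4 (valence 4) → 0 H
  atom 11: N, bond orders sum to 1 (valence 3) → 2 H
  atom 12: O, bond orders sum to 2 (valence 2) → 0 H
  atom 13: C, bond orders sum to 2 (valence 4) → 2 H
  atom 14: C, bond orders sum to 3 (valence 4) → 1 H
  atom 15: C, bond orders sum to 4 (valence 4) → 0 H
  atom 16: F (halogen, monovalent) → 0 H
  atom 17: F (halogen, monovalent) → 0 H
  atom 18: F (halogen, monovalent) → 0 H
  atom 19: C, bond orders sum to 2 (valence 4) → 2 H
  atom 20: C, bond orders sum to 3 (valence 4) → 1 H
  atom 21: C, bond orders sum to 2 (valence 4) → 2 H
  atom 22: C, bond orders sum to 1 (valence 4) → 3 H
  atom 23: C, bond orders sum to 4 (valence 4) → 0 H
  atom 24: O, bond orders sum to 2 (valence 2) → 0 H
  atom 25: O, bond orders sum to 1 (valence 2) → 1 H
Totals → C:16, H:19, Br:1, F:3, N:1, O:4.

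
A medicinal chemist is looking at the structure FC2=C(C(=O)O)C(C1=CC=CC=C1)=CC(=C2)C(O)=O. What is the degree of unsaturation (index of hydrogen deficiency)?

Molecular formula: C14H9FO4.
DoU = (2C + 2 + N − H − X) / 2, where X is the halogen count and O/S are ignored.
    = (2·14 + 2 + 0 − 9 − 1) / 2 = 20 / 2 = 10.

10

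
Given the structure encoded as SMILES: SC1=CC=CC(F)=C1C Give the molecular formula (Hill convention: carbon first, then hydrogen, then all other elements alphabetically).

Walk through each heavy atom and fill implicit hydrogens from standard valence (C 4, N 3, O 2, S 2, halogen 1):
  atom 1: S, bond orders sum to 1 (valence 2) → 1 H
  atom 2: C, bond orders sum to 4 (valence 4) → 0 H
  atom 3: C, bond orders sum to 3 (valence 4) → 1 H
  atom 4: C, bond orders sum to 3 (valence 4) → 1 H
  atom 5: C, bond orders sum to 3 (valence 4) → 1 H
  atom 6: C, bond orders sum to 4 (valence 4) → 0 H
  atom 7: F (halogen, monovalent) → 0 H
  atom 8: C, bond orders sum to 4 (valence 4) → 0 H
  atom 9: C, bond orders sum to 1 (valence 4) → 3 H
Totals → C:7, H:7, F:1, S:1.
In Hill order: C7H7FS.

C7H7FS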